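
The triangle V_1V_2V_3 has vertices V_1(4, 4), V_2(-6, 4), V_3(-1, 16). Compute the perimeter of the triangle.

|V_1V_2| = √((-10)² + (0)²) = √100 = 10
|V_2V_3| = √((5)² + (12)²) = √169 = 13
|V_3V_1| = √((5)² + (-12)²) = √169 = 13
Perimeter = 10 + 13 + 13 = 36.

36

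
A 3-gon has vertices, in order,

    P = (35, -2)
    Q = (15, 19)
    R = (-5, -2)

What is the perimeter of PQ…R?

98

|PQ| = √((-20)² + (21)²) = √841 = 29
|QR| = √((-20)² + (-21)²) = √841 = 29
|RP| = √((40)² + (0)²) = √1600 = 40
Perimeter = 29 + 29 + 40 = 98.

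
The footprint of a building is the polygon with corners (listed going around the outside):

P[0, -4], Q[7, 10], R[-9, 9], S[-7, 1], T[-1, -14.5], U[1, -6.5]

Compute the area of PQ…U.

P→Q: (0)(10) − (7)(-4) = 28
Q→R: (7)(9) − (-9)(10) = 153
R→S: (-9)(1) − (-7)(9) = 54
S→T: (-7)(-14.5) − (-1)(1) = 102.5
T→U: (-1)(-6.5) − (1)(-14.5) = 21
U→P: (1)(-4) − (0)(-6.5) = -4
Σ = 354.5
Area = |Σ|/2 = 177.25.

177.25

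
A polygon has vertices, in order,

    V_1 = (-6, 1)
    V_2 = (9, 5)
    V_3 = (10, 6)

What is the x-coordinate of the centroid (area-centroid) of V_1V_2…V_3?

Apply the surveyor's formula. First the cross-terms c_i = x_i·y_{i+1} − x_{i+1}·y_i:
  -39, 4, 46  ⇒  2A = 11, A = 5.5.
Then Σ (x_i + x_{i+1})·c_i = 143, so x̄ = 143 / (6·5.5) = 13/3.

13/3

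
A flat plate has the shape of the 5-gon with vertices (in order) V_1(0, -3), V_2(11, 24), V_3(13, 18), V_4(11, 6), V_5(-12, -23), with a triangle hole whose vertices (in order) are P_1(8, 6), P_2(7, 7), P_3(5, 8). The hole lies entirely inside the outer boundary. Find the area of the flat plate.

Outer boundary:
V_1→V_2: (0)(24) − (11)(-3) = 33
V_2→V_3: (11)(18) − (13)(24) = -114
V_3→V_4: (13)(6) − (11)(18) = -120
V_4→V_5: (11)(-23) − (-12)(6) = -181
V_5→V_1: (-12)(-3) − (0)(-23) = 36
Σ = -346
Area = |Σ|/2 = 173.
Hole:
Σ = (14) + (21) + (-34) = 1
Area = |Σ|/2 = 0.5.
Net area = 173 − 0.5 = 172.5.

172.5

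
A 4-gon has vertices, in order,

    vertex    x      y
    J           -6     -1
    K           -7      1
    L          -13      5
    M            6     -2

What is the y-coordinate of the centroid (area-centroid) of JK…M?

10/19

Apply the shoelace formula. First the cross-terms c_i = x_i·y_{i+1} − x_{i+1}·y_i:
  -13, -22, -4, -18  ⇒  2A = -57, A = -28.5.
Then Σ (y_i + y_{i+1})·c_i = -90, so ȳ = -90 / (6·(-28.5)) = 10/19.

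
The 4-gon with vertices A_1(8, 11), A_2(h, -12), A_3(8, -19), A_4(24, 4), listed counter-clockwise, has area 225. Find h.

The doubled signed area Σ (x_i y_{i+1} − x_{i+1} y_i) is linear in h.
With h=0 it equals 720; the coefficient of h is -30 (from the two edges through A_2).
So -30·h + 720 = 2·225 = 450 ⇒ h = 9.

9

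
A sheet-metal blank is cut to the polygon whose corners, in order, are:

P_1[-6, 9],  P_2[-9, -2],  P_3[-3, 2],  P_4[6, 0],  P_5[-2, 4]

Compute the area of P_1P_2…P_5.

Apply Gauss's area formula: 2A = Σ (x_i·y_{i+1} − x_{i+1}·y_i), indices taken mod 5.
Σ = (93) + (-24) + (-12) + (24) + (6) = 87
Area = |Σ|/2 = 43.5.

43.5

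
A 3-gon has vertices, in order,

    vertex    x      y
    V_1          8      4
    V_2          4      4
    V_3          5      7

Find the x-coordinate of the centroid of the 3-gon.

Apply the shoelace (surveyor's) formula. First the cross-terms c_i = x_i·y_{i+1} − x_{i+1}·y_i:
  16, 8, -36  ⇒  2A = -12, A = -6.
Then Σ (x_i + x_{i+1})·c_i = -204, so x̄ = -204 / (6·(-6)) = 17/3.

17/3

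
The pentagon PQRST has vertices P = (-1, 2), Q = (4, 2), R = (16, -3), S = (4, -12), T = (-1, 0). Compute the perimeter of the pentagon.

|PQ| = √((5)² + (0)²) = √25 = 5
|QR| = √((12)² + (-5)²) = √169 = 13
|RS| = √((-12)² + (-9)²) = √225 = 15
|ST| = √((-5)² + (12)²) = √169 = 13
|TP| = √((0)² + (2)²) = √4 = 2
Perimeter = 5 + 13 + 15 + 13 + 2 = 48.

48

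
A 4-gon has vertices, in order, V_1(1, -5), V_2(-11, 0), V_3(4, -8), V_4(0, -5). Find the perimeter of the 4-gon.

|V_1V_2| = √((-12)² + (5)²) = √169 = 13
|V_2V_3| = √((15)² + (-8)²) = √289 = 17
|V_3V_4| = √((-4)² + (3)²) = √25 = 5
|V_4V_1| = √((1)² + (0)²) = √1 = 1
Perimeter = 13 + 17 + 5 + 1 = 36.

36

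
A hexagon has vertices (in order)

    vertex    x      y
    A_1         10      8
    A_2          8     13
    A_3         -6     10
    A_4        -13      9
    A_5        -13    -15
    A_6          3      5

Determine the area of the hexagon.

283

Apply the surveyor's formula: 2A = Σ (x_i·y_{i+1} − x_{i+1}·y_i), indices taken mod 6.
Σ = (66) + (158) + (76) + (312) + (-20) + (-26) = 566
Area = |Σ|/2 = 283.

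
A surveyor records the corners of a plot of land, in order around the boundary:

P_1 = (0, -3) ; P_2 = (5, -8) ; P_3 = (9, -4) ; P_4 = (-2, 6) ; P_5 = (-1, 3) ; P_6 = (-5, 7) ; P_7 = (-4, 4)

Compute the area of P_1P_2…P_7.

Apply the surveyor's formula: 2A = Σ (x_i·y_{i+1} − x_{i+1}·y_i), indices taken mod 7.
Cross-terms: 15, 52, 46, 0, 8, 8, 12  ⇒  Σ = 141
Area = |Σ|/2 = 70.5.

70.5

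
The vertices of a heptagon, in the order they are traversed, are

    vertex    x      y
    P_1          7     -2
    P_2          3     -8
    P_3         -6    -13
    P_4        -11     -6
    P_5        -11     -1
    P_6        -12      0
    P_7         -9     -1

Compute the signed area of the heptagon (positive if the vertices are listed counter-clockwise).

-137

Σ = (-50) + (-87) + (-107) + (-55) + (-12) + (12) + (25) = -274
Signed area = Σ/2 = -137 (negative ⇒ clockwise traversal).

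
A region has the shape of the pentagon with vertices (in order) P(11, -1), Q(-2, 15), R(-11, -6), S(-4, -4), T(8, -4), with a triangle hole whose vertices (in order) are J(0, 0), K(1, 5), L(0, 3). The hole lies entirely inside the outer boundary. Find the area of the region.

220.5

Outer boundary:
P→Q: (11)(15) − (-2)(-1) = 163
Q→R: (-2)(-6) − (-11)(15) = 177
R→S: (-11)(-4) − (-4)(-6) = 20
S→T: (-4)(-4) − (8)(-4) = 48
T→P: (8)(-1) − (11)(-4) = 36
Σ = 444
Area = |Σ|/2 = 222.
Hole:
Apply the shoelace (surveyor's) formula: 2A = Σ (x_i·y_{i+1} − x_{i+1}·y_i), indices taken mod 3.
Σ = (0) + (3) + (0) = 3
Area = |Σ|/2 = 1.5.
Net area = 222 − 1.5 = 220.5.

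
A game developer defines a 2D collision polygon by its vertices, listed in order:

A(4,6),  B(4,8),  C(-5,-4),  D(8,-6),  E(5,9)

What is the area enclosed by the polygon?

Apply the surveyor's formula: 2A = Σ (x_i·y_{i+1} − x_{i+1}·y_i), indices taken mod 5.
Σ = (8) + (24) + (62) + (102) + (-6) = 190
Area = |Σ|/2 = 95.

95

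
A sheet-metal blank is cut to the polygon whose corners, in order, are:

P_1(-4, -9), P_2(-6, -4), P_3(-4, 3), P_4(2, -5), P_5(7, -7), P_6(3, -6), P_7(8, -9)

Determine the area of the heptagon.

Apply the surveyor's formula: 2A = Σ (x_i·y_{i+1} − x_{i+1}·y_i), indices taken mod 7.
P_1→P_2: (-4)(-4) − (-6)(-9) = -38
P_2→P_3: (-6)(3) − (-4)(-4) = -34
P_3→P_4: (-4)(-5) − (2)(3) = 14
P_4→P_5: (2)(-7) − (7)(-5) = 21
P_5→P_6: (7)(-6) − (3)(-7) = -21
P_6→P_7: (3)(-9) − (8)(-6) = 21
P_7→P_1: (8)(-9) − (-4)(-9) = -108
Σ = -145
Area = |Σ|/2 = 72.5.

72.5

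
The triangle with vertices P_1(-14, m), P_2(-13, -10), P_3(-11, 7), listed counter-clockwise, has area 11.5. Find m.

-7

The doubled signed area Σ (x_i y_{i+1} − x_{i+1} y_i) is linear in m.
With m=0 it equals 37; the coefficient of m is 2 (from the two edges through P_1).
So 2·m + 37 = 2·11.5 = 23 ⇒ m = -7.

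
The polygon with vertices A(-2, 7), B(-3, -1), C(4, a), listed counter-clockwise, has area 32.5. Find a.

The doubled signed area Σ (x_i y_{i+1} − x_{i+1} y_i) is linear in a.
With a=0 it equals 55; the coefficient of a is -1 (from the two edges through C).
So -1·a + 55 = 2·32.5 = 65 ⇒ a = -10.

-10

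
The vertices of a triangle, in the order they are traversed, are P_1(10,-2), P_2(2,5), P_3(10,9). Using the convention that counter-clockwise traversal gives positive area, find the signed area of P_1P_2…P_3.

-44

P_1→P_2: (10)(5) − (2)(-2) = 54
P_2→P_3: (2)(9) − (10)(5) = -32
P_3→P_1: (10)(-2) − (10)(9) = -110
Σ = -88
Signed area = Σ/2 = -44 (negative ⇒ clockwise traversal).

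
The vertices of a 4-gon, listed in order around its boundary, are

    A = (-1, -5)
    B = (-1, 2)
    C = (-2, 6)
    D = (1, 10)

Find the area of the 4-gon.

Apply Gauss's area formula: 2A = Σ (x_i·y_{i+1} − x_{i+1}·y_i), indices taken mod 4.
A→B: (-1)(2) − (-1)(-5) = -7
B→C: (-1)(6) − (-2)(2) = -2
C→D: (-2)(10) − (1)(6) = -26
D→A: (1)(-5) − (-1)(10) = 5
Σ = -30
Area = |Σ|/2 = 15.

15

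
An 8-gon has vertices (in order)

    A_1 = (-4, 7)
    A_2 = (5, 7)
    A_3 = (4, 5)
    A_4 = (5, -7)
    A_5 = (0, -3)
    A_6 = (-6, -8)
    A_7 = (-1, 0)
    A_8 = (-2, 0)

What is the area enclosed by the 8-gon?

87

Apply the shoelace (surveyor's) formula: 2A = Σ (x_i·y_{i+1} − x_{i+1}·y_i), indices taken mod 8.
Σ = (-63) + (-3) + (-53) + (-15) + (-18) + (-8) + (0) + (-14) = -174
Area = |Σ|/2 = 87.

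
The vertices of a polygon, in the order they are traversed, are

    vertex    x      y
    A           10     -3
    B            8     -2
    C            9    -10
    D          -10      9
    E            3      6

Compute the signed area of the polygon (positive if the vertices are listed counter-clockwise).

-116.5

Σ = (4) + (-62) + (-19) + (-87) + (-69) = -233
Signed area = Σ/2 = -116.5 (negative ⇒ clockwise traversal).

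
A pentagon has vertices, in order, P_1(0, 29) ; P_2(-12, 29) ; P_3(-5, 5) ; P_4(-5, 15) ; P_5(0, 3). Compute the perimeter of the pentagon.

|P_1P_2| = √((-12)² + (0)²) = √144 = 12
|P_2P_3| = √((7)² + (-24)²) = √625 = 25
|P_3P_4| = √((0)² + (10)²) = √100 = 10
|P_4P_5| = √((5)² + (-12)²) = √169 = 13
|P_5P_1| = √((0)² + (26)²) = √676 = 26
Perimeter = 12 + 25 + 10 + 13 + 26 = 86.

86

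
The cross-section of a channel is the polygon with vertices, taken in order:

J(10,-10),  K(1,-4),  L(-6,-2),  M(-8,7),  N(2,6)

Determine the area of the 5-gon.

Apply the shoelace formula: 2A = Σ (x_i·y_{i+1} − x_{i+1}·y_i), indices taken mod 5.
Σ = (-30) + (-26) + (-58) + (-62) + (-80) = -256
Area = |Σ|/2 = 128.

128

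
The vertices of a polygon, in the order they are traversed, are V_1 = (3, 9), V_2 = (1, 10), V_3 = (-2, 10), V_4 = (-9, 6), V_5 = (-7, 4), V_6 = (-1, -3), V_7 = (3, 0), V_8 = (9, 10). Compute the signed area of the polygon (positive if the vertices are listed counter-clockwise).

125

Apply Gauss's area formula: 2A = Σ (x_i·y_{i+1} − x_{i+1}·y_i), indices taken mod 8.
Σ = (21) + (30) + (78) + (6) + (25) + (9) + (30) + (51) = 250
Signed area = Σ/2 = 125 (positive ⇒ counter-clockwise traversal).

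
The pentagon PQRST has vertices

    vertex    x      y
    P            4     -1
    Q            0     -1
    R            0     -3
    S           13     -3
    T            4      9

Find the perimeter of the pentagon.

|PQ| = √((-4)² + (0)²) = √16 = 4
|QR| = √((0)² + (-2)²) = √4 = 2
|RS| = √((13)² + (0)²) = √169 = 13
|ST| = √((-9)² + (12)²) = √225 = 15
|TP| = √((0)² + (-10)²) = √100 = 10
Perimeter = 4 + 2 + 13 + 15 + 10 = 44.

44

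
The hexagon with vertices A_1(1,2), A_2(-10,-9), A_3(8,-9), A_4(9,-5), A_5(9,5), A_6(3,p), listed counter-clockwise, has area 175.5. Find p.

7

The doubled signed area Σ (x_i y_{i+1} − x_{i+1} y_i) is linear in p.
With p=0 it equals 295; the coefficient of p is 8 (from the two edges through A_6).
So 8·p + 295 = 2·175.5 = 351 ⇒ p = 7.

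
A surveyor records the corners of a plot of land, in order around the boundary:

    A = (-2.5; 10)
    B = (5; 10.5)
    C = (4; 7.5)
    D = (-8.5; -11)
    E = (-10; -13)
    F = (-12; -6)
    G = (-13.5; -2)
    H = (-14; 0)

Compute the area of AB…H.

Cross-terms: -76.25, -4.5, 19.75, 0.5, -96, -57, -28, -140  ⇒  Σ = -381.5
Area = |Σ|/2 = 190.75.

190.75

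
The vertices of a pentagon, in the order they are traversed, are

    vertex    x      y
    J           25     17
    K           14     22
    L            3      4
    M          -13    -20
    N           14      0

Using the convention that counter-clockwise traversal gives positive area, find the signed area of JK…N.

406

Σ = (312) + (-10) + (-8) + (280) + (238) = 812
Signed area = Σ/2 = 406 (positive ⇒ counter-clockwise traversal).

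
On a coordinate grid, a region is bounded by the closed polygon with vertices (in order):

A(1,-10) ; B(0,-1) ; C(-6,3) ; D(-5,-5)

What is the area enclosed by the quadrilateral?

Apply the surveyor's formula: 2A = Σ (x_i·y_{i+1} − x_{i+1}·y_i), indices taken mod 4.
Cross-terms: -1, -6, 45, 55  ⇒  Σ = 93
Area = |Σ|/2 = 46.5.

46.5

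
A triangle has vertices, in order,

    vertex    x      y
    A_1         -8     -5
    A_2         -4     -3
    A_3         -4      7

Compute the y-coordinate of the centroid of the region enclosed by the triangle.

Apply the shoelace (surveyor's) formula. First the cross-terms c_i = x_i·y_{i+1} − x_{i+1}·y_i:
  4, -40, 76  ⇒  2A = 40, A = 20.
Then Σ (y_i + y_{i+1})·c_i = -40, so ȳ = -40 / (6·20) = -1/3.

-1/3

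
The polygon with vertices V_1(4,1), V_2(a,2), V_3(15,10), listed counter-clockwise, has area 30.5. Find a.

12

The doubled signed area Σ (x_i y_{i+1} − x_{i+1} y_i) is linear in a.
With a=0 it equals -47; the coefficient of a is 9 (from the two edges through V_2).
So 9·a + -47 = 2·30.5 = 61 ⇒ a = 12.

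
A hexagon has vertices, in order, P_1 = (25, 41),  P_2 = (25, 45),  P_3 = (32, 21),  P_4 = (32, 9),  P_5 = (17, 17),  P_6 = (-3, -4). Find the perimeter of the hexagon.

140

|P_1P_2| = √((0)² + (4)²) = √16 = 4
|P_2P_3| = √((7)² + (-24)²) = √625 = 25
|P_3P_4| = √((0)² + (-12)²) = √144 = 12
|P_4P_5| = √((-15)² + (8)²) = √289 = 17
|P_5P_6| = √((-20)² + (-21)²) = √841 = 29
|P_6P_1| = √((28)² + (45)²) = √2809 = 53
Perimeter = 4 + 25 + 12 + 17 + 29 + 53 = 140.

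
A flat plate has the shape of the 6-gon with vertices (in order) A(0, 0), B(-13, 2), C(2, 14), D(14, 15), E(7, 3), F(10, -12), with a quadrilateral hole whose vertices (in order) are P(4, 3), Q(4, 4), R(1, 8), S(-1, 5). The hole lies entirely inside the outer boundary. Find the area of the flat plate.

Outer boundary:
Apply the surveyor's formula: 2A = Σ (x_i·y_{i+1} − x_{i+1}·y_i), indices taken mod 6.
Σ = (0) + (-186) + (-166) + (-63) + (-114) + (0) = -529
Area = |Σ|/2 = 264.5.
Hole:
Σ = (4) + (28) + (13) + (-23) = 22
Area = |Σ|/2 = 11.
Net area = 264.5 − 11 = 253.5.

253.5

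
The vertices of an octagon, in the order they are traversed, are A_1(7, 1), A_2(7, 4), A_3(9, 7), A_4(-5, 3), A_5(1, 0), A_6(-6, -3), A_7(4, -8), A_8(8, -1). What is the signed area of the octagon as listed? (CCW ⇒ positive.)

112.5

Apply Gauss's area formula: 2A = Σ (x_i·y_{i+1} − x_{i+1}·y_i), indices taken mod 8.
A_1→A_2: (7)(4) − (7)(1) = 21
A_2→A_3: (7)(7) − (9)(4) = 13
A_3→A_4: (9)(3) − (-5)(7) = 62
A_4→A_5: (-5)(0) − (1)(3) = -3
A_5→A_6: (1)(-3) − (-6)(0) = -3
A_6→A_7: (-6)(-8) − (4)(-3) = 60
A_7→A_8: (4)(-1) − (8)(-8) = 60
A_8→A_1: (8)(1) − (7)(-1) = 15
Σ = 225
Signed area = Σ/2 = 112.5 (positive ⇒ counter-clockwise traversal).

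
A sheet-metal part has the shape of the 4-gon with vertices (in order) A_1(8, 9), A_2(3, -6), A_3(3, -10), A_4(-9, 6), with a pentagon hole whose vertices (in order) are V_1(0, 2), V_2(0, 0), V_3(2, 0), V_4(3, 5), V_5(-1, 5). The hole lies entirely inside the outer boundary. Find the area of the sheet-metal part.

130

Outer boundary:
Apply the shoelace formula: 2A = Σ (x_i·y_{i+1} − x_{i+1}·y_i), indices taken mod 4.
A_1→A_2: (8)(-6) − (3)(9) = -75
A_2→A_3: (3)(-10) − (3)(-6) = -12
A_3→A_4: (3)(6) − (-9)(-10) = -72
A_4→A_1: (-9)(9) − (8)(6) = -129
Σ = -288
Area = |Σ|/2 = 144.
Hole:
Apply Gauss's area formula: 2A = Σ (x_i·y_{i+1} − x_{i+1}·y_i), indices taken mod 5.
Σ = (0) + (0) + (10) + (20) + (-2) = 28
Area = |Σ|/2 = 14.
Net area = 144 − 14 = 130.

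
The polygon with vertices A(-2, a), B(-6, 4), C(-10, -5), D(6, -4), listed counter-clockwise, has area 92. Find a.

Write out the shoelace sum; only the two edges meeting at A involve a:
2·Area = [(6·a − (-2)·(-4)) + ((-2)·4 − (-6)·a)] + 140
       = 12·a + 124 = 184
⇒ a = 5.

5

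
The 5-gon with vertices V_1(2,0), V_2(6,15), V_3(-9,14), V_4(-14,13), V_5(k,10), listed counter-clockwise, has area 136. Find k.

-8

The doubled signed area Σ (x_i y_{i+1} − x_{i+1} y_i) is linear in k.
With k=0 it equals 168; the coefficient of k is -13 (from the two edges through V_5).
So -13·k + 168 = 2·136 = 272 ⇒ k = -8.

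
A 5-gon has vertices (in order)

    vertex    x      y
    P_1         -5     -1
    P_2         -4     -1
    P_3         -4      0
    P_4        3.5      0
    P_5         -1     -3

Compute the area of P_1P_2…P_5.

13.75

Apply the shoelace formula: 2A = Σ (x_i·y_{i+1} − x_{i+1}·y_i), indices taken mod 5.
Cross-terms: 1, -4, 0, -10.5, -14  ⇒  Σ = -27.5
Area = |Σ|/2 = 13.75.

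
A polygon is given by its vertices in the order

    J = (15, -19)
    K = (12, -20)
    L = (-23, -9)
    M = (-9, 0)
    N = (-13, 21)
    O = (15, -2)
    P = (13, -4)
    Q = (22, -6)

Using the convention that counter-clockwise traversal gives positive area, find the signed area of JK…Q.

-775.5

Apply the shoelace formula: 2A = Σ (x_i·y_{i+1} − x_{i+1}·y_i), indices taken mod 8.
Σ = (-72) + (-568) + (-81) + (-189) + (-289) + (-34) + (10) + (-328) = -1551
Signed area = Σ/2 = -775.5 (negative ⇒ clockwise traversal).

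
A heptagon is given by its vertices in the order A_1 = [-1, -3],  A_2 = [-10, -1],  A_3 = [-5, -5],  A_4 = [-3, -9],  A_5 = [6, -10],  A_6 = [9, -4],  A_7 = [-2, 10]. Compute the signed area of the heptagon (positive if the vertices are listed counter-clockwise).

147

Apply the surveyor's formula: 2A = Σ (x_i·y_{i+1} − x_{i+1}·y_i), indices taken mod 7.
A_1→A_2: (-1)(-1) − (-10)(-3) = -29
A_2→A_3: (-10)(-5) − (-5)(-1) = 45
A_3→A_4: (-5)(-9) − (-3)(-5) = 30
A_4→A_5: (-3)(-10) − (6)(-9) = 84
A_5→A_6: (6)(-4) − (9)(-10) = 66
A_6→A_7: (9)(10) − (-2)(-4) = 82
A_7→A_1: (-2)(-3) − (-1)(10) = 16
Σ = 294
Signed area = Σ/2 = 147 (positive ⇒ counter-clockwise traversal).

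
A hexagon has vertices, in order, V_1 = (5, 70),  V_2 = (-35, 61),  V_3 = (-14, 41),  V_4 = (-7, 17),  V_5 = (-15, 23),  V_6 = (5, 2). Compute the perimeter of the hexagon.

|V_1V_2| = √((-40)² + (-9)²) = √1681 = 41
|V_2V_3| = √((21)² + (-20)²) = √841 = 29
|V_3V_4| = √((7)² + (-24)²) = √625 = 25
|V_4V_5| = √((-8)² + (6)²) = √100 = 10
|V_5V_6| = √((20)² + (-21)²) = √841 = 29
|V_6V_1| = √((0)² + (68)²) = √4624 = 68
Perimeter = 41 + 29 + 25 + 10 + 29 + 68 = 202.

202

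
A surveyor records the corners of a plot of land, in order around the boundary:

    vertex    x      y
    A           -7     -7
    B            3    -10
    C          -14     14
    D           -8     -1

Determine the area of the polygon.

84

Apply the surveyor's formula: 2A = Σ (x_i·y_{i+1} − x_{i+1}·y_i), indices taken mod 4.
Cross-terms: 91, -98, 126, 49  ⇒  Σ = 168
Area = |Σ|/2 = 84.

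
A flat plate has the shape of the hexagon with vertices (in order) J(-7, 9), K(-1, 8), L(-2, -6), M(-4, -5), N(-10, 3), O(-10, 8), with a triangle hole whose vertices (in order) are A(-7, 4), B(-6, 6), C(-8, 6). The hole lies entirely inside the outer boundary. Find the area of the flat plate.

90.5

Outer boundary:
Apply the surveyor's formula: 2A = Σ (x_i·y_{i+1} − x_{i+1}·y_i), indices taken mod 6.
Σ = (-47) + (22) + (-14) + (-62) + (-50) + (-34) = -185
Area = |Σ|/2 = 92.5.
Hole:
Apply the shoelace formula: 2A = Σ (x_i·y_{i+1} − x_{i+1}·y_i), indices taken mod 3.
Σ = (-18) + (12) + (10) = 4
Area = |Σ|/2 = 2.
Net area = 92.5 − 2 = 90.5.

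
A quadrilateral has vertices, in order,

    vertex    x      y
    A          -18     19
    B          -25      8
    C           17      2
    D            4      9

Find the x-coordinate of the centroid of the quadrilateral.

Apply the shoelace (surveyor's) formula. First the cross-terms c_i = x_i·y_{i+1} − x_{i+1}·y_i:
  331, -186, 145, 238  ⇒  2A = 528, A = 264.
Then Σ (x_i + x_{i+1})·c_i = -13032, so x̄ = -13032 / (6·264) = -181/22.

-181/22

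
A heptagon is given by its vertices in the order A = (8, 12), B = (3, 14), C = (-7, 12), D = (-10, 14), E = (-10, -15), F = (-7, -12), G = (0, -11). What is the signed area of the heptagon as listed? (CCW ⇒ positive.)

351

Σ = (76) + (134) + (22) + (290) + (15) + (77) + (88) = 702
Signed area = Σ/2 = 351 (positive ⇒ counter-clockwise traversal).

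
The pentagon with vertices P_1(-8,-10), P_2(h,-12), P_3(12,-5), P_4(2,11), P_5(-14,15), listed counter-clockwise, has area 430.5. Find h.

Write out the shoelace sum; only the two edges meeting at P_2 involve h:
2·Area = [((-8)·(-12) − h·(-10)) + (h·(-5) − 12·(-12))] + 586
       = 5·h + 826 = 861
⇒ h = 7.

7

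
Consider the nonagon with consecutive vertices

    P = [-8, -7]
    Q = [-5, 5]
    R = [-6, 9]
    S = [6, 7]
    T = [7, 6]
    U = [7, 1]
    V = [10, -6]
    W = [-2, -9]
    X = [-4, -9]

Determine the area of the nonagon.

Apply the shoelace (surveyor's) formula: 2A = Σ (x_i·y_{i+1} − x_{i+1}·y_i), indices taken mod 9.
P→Q: (-8)(5) − (-5)(-7) = -75
Q→R: (-5)(9) − (-6)(5) = -15
R→S: (-6)(7) − (6)(9) = -96
S→T: (6)(6) − (7)(7) = -13
T→U: (7)(1) − (7)(6) = -35
U→V: (7)(-6) − (10)(1) = -52
V→W: (10)(-9) − (-2)(-6) = -102
W→X: (-2)(-9) − (-4)(-9) = -18
X→P: (-4)(-7) − (-8)(-9) = -44
Σ = -450
Area = |Σ|/2 = 225.

225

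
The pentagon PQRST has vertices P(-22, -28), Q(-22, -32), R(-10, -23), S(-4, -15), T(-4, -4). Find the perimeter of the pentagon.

|PQ| = √((0)² + (-4)²) = √16 = 4
|QR| = √((12)² + (9)²) = √225 = 15
|RS| = √((6)² + (8)²) = √100 = 10
|ST| = √((0)² + (11)²) = √121 = 11
|TP| = √((-18)² + (-24)²) = √900 = 30
Perimeter = 4 + 15 + 10 + 11 + 30 = 70.

70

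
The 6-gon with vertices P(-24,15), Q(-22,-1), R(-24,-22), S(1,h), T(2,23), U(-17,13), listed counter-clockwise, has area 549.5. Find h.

9

The doubled signed area Σ (x_i y_{i+1} − x_{i+1} y_i) is linear in h.
With h=0 it equals 1333; the coefficient of h is -26 (from the two edges through S).
So -26·h + 1333 = 2·549.5 = 1099 ⇒ h = 9.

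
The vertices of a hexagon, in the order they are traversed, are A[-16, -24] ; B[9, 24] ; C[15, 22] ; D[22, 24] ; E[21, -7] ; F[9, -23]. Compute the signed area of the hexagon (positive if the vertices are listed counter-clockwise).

-1058

Apply the surveyor's formula: 2A = Σ (x_i·y_{i+1} − x_{i+1}·y_i), indices taken mod 6.
A→B: (-16)(24) − (9)(-24) = -168
B→C: (9)(22) − (15)(24) = -162
C→D: (15)(24) − (22)(22) = -124
D→E: (22)(-7) − (21)(24) = -658
E→F: (21)(-23) − (9)(-7) = -420
F→A: (9)(-24) − (-16)(-23) = -584
Σ = -2116
Signed area = Σ/2 = -1058 (negative ⇒ clockwise traversal).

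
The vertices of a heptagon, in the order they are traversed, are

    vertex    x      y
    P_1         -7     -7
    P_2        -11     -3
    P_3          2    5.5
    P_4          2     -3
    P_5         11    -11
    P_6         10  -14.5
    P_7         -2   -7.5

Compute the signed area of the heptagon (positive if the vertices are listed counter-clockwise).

-154.25

Cross-terms: -56, -54.5, -17, 11, -49.5, -104, -38.5  ⇒  Σ = -308.5
Signed area = Σ/2 = -154.25 (negative ⇒ clockwise traversal).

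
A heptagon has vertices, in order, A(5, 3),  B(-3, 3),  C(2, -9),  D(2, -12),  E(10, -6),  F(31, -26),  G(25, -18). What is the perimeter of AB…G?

102

|AB| = √((-8)² + (0)²) = √64 = 8
|BC| = √((5)² + (-12)²) = √169 = 13
|CD| = √((0)² + (-3)²) = √9 = 3
|DE| = √((8)² + (6)²) = √100 = 10
|EF| = √((21)² + (-20)²) = √841 = 29
|FG| = √((-6)² + (8)²) = √100 = 10
|GA| = √((-20)² + (21)²) = √841 = 29
Perimeter = 8 + 13 + 3 + 10 + 29 + 10 + 29 = 102.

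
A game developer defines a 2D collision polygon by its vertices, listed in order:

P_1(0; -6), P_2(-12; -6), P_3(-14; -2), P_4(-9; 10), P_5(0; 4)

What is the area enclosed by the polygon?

Apply the surveyor's formula: 2A = Σ (x_i·y_{i+1} − x_{i+1}·y_i), indices taken mod 5.
P_1→P_2: (0)(-6) − (-12)(-6) = -72
P_2→P_3: (-12)(-2) − (-14)(-6) = -60
P_3→P_4: (-14)(10) − (-9)(-2) = -158
P_4→P_5: (-9)(4) − (0)(10) = -36
P_5→P_1: (0)(-6) − (0)(4) = 0
Σ = -326
Area = |Σ|/2 = 163.

163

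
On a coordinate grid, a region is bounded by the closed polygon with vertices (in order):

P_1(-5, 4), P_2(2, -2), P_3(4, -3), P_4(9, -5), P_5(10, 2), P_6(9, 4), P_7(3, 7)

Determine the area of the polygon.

99.5

Cross-terms: 2, 2, 7, 68, 22, 51, 47  ⇒  Σ = 199
Area = |Σ|/2 = 99.5.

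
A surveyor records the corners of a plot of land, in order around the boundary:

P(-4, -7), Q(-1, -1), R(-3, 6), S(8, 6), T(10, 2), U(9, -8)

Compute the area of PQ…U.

Apply Gauss's area formula: 2A = Σ (x_i·y_{i+1} − x_{i+1}·y_i), indices taken mod 6.
Cross-terms: -3, -9, -66, -44, -98, -95  ⇒  Σ = -315
Area = |Σ|/2 = 157.5.

157.5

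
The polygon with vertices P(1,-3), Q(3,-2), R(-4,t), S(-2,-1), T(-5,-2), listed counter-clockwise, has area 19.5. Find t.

Write out the shoelace sum; only the two edges meeting at R involve t:
2·Area = [(3·t − (-4)·(-2)) + ((-4)·(-1) − (-2)·t)] + 23
       = 5·t + 19 = 39
⇒ t = 4.

4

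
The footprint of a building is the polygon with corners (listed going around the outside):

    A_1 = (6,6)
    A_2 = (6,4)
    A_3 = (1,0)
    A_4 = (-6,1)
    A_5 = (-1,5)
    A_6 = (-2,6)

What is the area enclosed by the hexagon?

Cross-terms: -12, -4, 1, -29, 4, -48  ⇒  Σ = -88
Area = |Σ|/2 = 44.

44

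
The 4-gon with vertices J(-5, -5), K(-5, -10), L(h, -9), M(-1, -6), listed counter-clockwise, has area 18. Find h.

0

Write out the shoelace sum; only the two edges meeting at L involve h:
2·Area = [((-5)·(-9) − h·(-10)) + (h·(-6) − (-1)·(-9))] + 0
       = 4·h + 36 = 36
⇒ h = 0.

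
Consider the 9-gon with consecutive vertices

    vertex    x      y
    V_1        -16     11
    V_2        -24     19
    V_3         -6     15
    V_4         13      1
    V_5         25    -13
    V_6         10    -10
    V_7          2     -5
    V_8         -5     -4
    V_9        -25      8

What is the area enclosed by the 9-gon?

Cross-terms: -40, -246, -201, -194, -120, -30, -33, -140, -147  ⇒  Σ = -1151
Area = |Σ|/2 = 575.5.

575.5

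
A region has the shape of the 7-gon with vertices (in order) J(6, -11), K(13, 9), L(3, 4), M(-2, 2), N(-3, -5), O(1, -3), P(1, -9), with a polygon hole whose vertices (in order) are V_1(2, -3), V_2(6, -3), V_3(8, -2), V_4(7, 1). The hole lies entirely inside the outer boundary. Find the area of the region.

140

Outer boundary:
Σ = (197) + (25) + (14) + (16) + (14) + (-6) + (43) = 303
Area = |Σ|/2 = 151.5.
Hole:
V_1→V_2: (2)(-3) − (6)(-3) = 12
V_2→V_3: (6)(-2) − (8)(-3) = 12
V_3→V_4: (8)(1) − (7)(-2) = 22
V_4→V_1: (7)(-3) − (2)(1) = -23
Σ = 23
Area = |Σ|/2 = 11.5.
Net area = 151.5 − 11.5 = 140.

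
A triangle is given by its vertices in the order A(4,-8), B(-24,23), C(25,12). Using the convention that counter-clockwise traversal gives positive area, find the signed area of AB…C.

-605.5

Σ = (-100) + (-863) + (-248) = -1211
Signed area = Σ/2 = -605.5 (negative ⇒ clockwise traversal).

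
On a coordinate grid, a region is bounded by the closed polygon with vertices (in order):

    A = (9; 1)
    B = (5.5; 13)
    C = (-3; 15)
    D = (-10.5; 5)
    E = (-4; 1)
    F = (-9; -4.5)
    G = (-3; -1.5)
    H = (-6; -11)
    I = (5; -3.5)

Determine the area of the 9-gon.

Apply Gauss's area formula: 2A = Σ (x_i·y_{i+1} − x_{i+1}·y_i), indices taken mod 9.
Σ = (111.5) + (121.5) + (142.5) + (9.5) + (27) + (0) + (24) + (76) + (36.5) = 548.5
Area = |Σ|/2 = 274.25.

274.25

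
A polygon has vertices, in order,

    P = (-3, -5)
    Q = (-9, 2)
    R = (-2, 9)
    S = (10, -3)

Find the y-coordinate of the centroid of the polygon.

242/271

Apply the surveyor's formula. First the cross-terms c_i = x_i·y_{i+1} − x_{i+1}·y_i:
  -51, -77, -84, -59  ⇒  2A = -271, A = -135.5.
Then Σ (y_i + y_{i+1})·c_i = -726, so ȳ = -726 / (6·(-135.5)) = 242/271.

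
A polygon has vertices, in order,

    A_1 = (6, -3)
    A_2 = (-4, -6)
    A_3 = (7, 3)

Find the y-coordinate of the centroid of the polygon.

-2

Apply the shoelace formula. First the cross-terms c_i = x_i·y_{i+1} − x_{i+1}·y_i:
  -48, 30, -39  ⇒  2A = -57, A = -28.5.
Then Σ (y_i + y_{i+1})·c_i = 342, so ȳ = 342 / (6·(-28.5)) = -2.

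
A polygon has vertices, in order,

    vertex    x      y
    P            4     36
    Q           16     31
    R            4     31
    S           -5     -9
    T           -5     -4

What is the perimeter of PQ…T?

112

|PQ| = √((12)² + (-5)²) = √169 = 13
|QR| = √((-12)² + (0)²) = √144 = 12
|RS| = √((-9)² + (-40)²) = √1681 = 41
|ST| = √((0)² + (5)²) = √25 = 5
|TP| = √((9)² + (40)²) = √1681 = 41
Perimeter = 13 + 12 + 41 + 5 + 41 = 112.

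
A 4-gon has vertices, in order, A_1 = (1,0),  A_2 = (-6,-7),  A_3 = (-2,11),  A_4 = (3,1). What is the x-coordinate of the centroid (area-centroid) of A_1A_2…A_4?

-212/123

Apply the shoelace formula. First the cross-terms c_i = x_i·y_{i+1} − x_{i+1}·y_i:
  -7, -80, -35, -1  ⇒  2A = -123, A = -61.5.
Then Σ (x_i + x_{i+1})·c_i = 636, so x̄ = 636 / (6·(-61.5)) = -212/123.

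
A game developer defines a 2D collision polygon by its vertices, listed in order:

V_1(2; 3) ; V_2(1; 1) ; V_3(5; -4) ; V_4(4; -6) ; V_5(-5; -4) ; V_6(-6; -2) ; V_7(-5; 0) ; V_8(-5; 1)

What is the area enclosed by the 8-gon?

58

Apply Gauss's area formula: 2A = Σ (x_i·y_{i+1} − x_{i+1}·y_i), indices taken mod 8.
Cross-terms: -1, -9, -14, -46, -14, -10, -5, -17  ⇒  Σ = -116
Area = |Σ|/2 = 58.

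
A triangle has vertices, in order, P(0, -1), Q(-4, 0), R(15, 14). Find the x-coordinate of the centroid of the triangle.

11/3

Apply the shoelace formula. First the cross-terms c_i = x_i·y_{i+1} − x_{i+1}·y_i:
  -4, -56, -15  ⇒  2A = -75, A = -37.5.
Then Σ (x_i + x_{i+1})·c_i = -825, so x̄ = -825 / (6·(-37.5)) = 11/3.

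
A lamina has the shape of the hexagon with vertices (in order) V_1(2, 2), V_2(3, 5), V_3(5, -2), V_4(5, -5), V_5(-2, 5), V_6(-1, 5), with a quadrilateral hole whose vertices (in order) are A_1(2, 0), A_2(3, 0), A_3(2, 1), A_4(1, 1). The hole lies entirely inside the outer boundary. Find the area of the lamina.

21

Outer boundary:
Apply Gauss's area formula: 2A = Σ (x_i·y_{i+1} − x_{i+1}·y_i), indices taken mod 6.
Cross-terms: 4, -31, -15, 15, -5, -12  ⇒  Σ = -44
Area = |Σ|/2 = 22.
Hole:
Apply Gauss's area formula: 2A = Σ (x_i·y_{i+1} − x_{i+1}·y_i), indices taken mod 4.
Cross-terms: 0, 3, 1, -2  ⇒  Σ = 2
Area = |Σ|/2 = 1.
Net area = 22 − 1 = 21.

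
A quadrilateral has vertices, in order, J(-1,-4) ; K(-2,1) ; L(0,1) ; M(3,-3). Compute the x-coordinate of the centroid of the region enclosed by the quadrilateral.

Apply Gauss's area formula. First the cross-terms c_i = x_i·y_{i+1} − x_{i+1}·y_i:
  -9, -2, -3, -15  ⇒  2A = -29, A = -14.5.
Then Σ (x_i + x_{i+1})·c_i = -8, so x̄ = -8 / (6·(-14.5)) = 8/87.

8/87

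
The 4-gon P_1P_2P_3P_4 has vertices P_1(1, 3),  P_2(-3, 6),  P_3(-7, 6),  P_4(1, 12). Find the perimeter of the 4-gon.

28

|P_1P_2| = √((-4)² + (3)²) = √25 = 5
|P_2P_3| = √((-4)² + (0)²) = √16 = 4
|P_3P_4| = √((8)² + (6)²) = √100 = 10
|P_4P_1| = √((0)² + (-9)²) = √81 = 9
Perimeter = 5 + 4 + 10 + 9 = 28.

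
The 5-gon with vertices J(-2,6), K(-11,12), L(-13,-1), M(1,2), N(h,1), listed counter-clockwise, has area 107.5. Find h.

7

The doubled signed area Σ (x_i y_{i+1} − x_{i+1} y_i) is linear in h.
With h=0 it equals 187; the coefficient of h is 4 (from the two edges through N).
So 4·h + 187 = 2·107.5 = 215 ⇒ h = 7.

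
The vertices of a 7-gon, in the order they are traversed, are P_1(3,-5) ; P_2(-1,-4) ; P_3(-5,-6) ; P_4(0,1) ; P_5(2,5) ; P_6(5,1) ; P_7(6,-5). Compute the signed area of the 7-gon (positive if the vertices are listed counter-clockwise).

Apply Gauss's area formula: 2A = Σ (x_i·y_{i+1} − x_{i+1}·y_i), indices taken mod 7.
Cross-terms: -17, -14, -5, -2, -23, -31, -15  ⇒  Σ = -107
Signed area = Σ/2 = -53.5 (negative ⇒ clockwise traversal).

-53.5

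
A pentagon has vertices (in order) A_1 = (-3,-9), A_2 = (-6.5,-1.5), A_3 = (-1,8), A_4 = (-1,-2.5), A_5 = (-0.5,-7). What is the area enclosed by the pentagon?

Σ = (-54) + (-53.5) + (10.5) + (5.75) + (-16.5) = -107.75
Area = |Σ|/2 = 53.875.

53.875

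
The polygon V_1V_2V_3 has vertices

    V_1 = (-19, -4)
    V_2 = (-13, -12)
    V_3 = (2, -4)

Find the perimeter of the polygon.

48

|V_1V_2| = √((6)² + (-8)²) = √100 = 10
|V_2V_3| = √((15)² + (8)²) = √289 = 17
|V_3V_1| = √((-21)² + (0)²) = √441 = 21
Perimeter = 10 + 17 + 21 = 48.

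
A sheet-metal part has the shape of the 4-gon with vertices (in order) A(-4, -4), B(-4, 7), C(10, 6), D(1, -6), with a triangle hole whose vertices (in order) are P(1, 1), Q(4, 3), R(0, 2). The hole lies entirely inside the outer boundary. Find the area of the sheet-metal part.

Outer boundary:
Apply the shoelace (surveyor's) formula: 2A = Σ (x_i·y_{i+1} − x_{i+1}·y_i), indices taken mod 4.
A→B: (-4)(7) − (-4)(-4) = -44
B→C: (-4)(6) − (10)(7) = -94
C→D: (10)(-6) − (1)(6) = -66
D→A: (1)(-4) − (-4)(-6) = -28
Σ = -232
Area = |Σ|/2 = 116.
Hole:
P→Q: (1)(3) − (4)(1) = -1
Q→R: (4)(2) − (0)(3) = 8
R→P: (0)(1) − (1)(2) = -2
Σ = 5
Area = |Σ|/2 = 2.5.
Net area = 116 − 2.5 = 113.5.

113.5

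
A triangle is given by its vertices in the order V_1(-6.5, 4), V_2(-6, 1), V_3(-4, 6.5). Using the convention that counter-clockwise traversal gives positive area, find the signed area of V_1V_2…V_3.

Apply the surveyor's formula: 2A = Σ (x_i·y_{i+1} − x_{i+1}·y_i), indices taken mod 3.
Cross-terms: 17.5, -35, 26.25  ⇒  Σ = 8.75
Signed area = Σ/2 = 4.375 (positive ⇒ counter-clockwise traversal).

4.375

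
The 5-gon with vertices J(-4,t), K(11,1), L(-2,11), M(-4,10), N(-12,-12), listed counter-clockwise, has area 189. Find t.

-5

Write out the shoelace sum; only the two edges meeting at J involve t:
2·Area = [((-12)·t − (-4)·(-12)) + ((-4)·1 − 11·t)] + 315
       = -23·t + 263 = 378
⇒ t = -5.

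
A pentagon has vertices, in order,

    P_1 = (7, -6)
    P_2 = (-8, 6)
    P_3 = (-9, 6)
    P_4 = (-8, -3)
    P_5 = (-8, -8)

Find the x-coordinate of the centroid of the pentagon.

Apply the surveyor's formula. First the cross-terms c_i = x_i·y_{i+1} − x_{i+1}·y_i:
  -6, 6, 75, 40, 104  ⇒  2A = 219, A = 109.5.
Then Σ (x_i + x_{i+1})·c_i = -2115, so x̄ = -2115 / (6·109.5) = -235/73.

-235/73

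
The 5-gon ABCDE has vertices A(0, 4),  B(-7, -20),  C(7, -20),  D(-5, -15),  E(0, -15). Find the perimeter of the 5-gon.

76

|AB| = √((-7)² + (-24)²) = √625 = 25
|BC| = √((14)² + (0)²) = √196 = 14
|CD| = √((-12)² + (5)²) = √169 = 13
|DE| = √((5)² + (0)²) = √25 = 5
|EA| = √((0)² + (19)²) = √361 = 19
Perimeter = 25 + 14 + 13 + 5 + 19 = 76.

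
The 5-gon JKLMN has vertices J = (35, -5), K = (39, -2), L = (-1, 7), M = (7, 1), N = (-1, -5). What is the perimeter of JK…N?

102

|JK| = √((4)² + (3)²) = √25 = 5
|KL| = √((-40)² + (9)²) = √1681 = 41
|LM| = √((8)² + (-6)²) = √100 = 10
|MN| = √((-8)² + (-6)²) = √100 = 10
|NJ| = √((36)² + (0)²) = √1296 = 36
Perimeter = 5 + 41 + 10 + 10 + 36 = 102.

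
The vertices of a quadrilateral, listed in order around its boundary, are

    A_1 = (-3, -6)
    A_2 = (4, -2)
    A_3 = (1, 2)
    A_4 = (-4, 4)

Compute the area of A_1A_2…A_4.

44

Apply the shoelace formula: 2A = Σ (x_i·y_{i+1} − x_{i+1}·y_i), indices taken mod 4.
Σ = (30) + (10) + (12) + (36) = 88
Area = |Σ|/2 = 44.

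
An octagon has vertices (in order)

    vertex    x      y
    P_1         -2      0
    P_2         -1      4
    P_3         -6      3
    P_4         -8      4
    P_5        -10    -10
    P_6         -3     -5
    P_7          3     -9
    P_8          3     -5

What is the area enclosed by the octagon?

98.5

Σ = (-8) + (21) + (0) + (120) + (20) + (42) + (12) + (-10) = 197
Area = |Σ|/2 = 98.5.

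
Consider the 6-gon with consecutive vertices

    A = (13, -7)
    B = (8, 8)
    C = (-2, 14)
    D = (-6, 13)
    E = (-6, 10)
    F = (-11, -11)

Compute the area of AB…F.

380

Cross-terms: 160, 128, 58, 18, 176, 220  ⇒  Σ = 760
Area = |Σ|/2 = 380.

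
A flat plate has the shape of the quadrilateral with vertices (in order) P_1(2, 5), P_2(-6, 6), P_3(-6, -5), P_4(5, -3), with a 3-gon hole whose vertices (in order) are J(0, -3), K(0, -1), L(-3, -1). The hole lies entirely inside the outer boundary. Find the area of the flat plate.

Outer boundary:
Apply the surveyor's formula: 2A = Σ (x_i·y_{i+1} − x_{i+1}·y_i), indices taken mod 4.
Σ = (42) + (66) + (43) + (31) = 182
Area = |Σ|/2 = 91.
Hole:
Apply the shoelace (surveyor's) formula: 2A = Σ (x_i·y_{i+1} − x_{i+1}·y_i), indices taken mod 3.
Σ = (0) + (-3) + (9) = 6
Area = |Σ|/2 = 3.
Net area = 91 − 3 = 88.

88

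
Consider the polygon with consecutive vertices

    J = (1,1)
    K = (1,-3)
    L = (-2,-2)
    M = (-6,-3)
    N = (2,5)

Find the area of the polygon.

22.5

Cross-terms: -4, -8, -6, -24, -3  ⇒  Σ = -45
Area = |Σ|/2 = 22.5.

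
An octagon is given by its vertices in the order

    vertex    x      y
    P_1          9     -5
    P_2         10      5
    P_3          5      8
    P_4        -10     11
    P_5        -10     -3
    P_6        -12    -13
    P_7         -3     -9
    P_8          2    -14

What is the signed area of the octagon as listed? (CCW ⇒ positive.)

Apply the shoelace (surveyor's) formula: 2A = Σ (x_i·y_{i+1} − x_{i+1}·y_i), indices taken mod 8.
Σ = (95) + (55) + (135) + (140) + (94) + (69) + (60) + (116) = 764
Signed area = Σ/2 = 382 (positive ⇒ counter-clockwise traversal).

382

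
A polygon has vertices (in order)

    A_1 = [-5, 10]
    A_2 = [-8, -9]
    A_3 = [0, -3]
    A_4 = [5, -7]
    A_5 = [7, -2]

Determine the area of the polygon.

131.5

Σ = (125) + (24) + (15) + (39) + (60) = 263
Area = |Σ|/2 = 131.5.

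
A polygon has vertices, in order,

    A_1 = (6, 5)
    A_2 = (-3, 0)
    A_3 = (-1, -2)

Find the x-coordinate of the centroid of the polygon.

2/3

Apply Gauss's area formula. First the cross-terms c_i = x_i·y_{i+1} − x_{i+1}·y_i:
  15, 6, 7  ⇒  2A = 28, A = 14.
Then Σ (x_i + x_{i+1})·c_i = 56, so x̄ = 56 / (6·14) = 2/3.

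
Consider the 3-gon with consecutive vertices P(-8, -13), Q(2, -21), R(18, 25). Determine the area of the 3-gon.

294

Σ = (194) + (428) + (-34) = 588
Area = |Σ|/2 = 294.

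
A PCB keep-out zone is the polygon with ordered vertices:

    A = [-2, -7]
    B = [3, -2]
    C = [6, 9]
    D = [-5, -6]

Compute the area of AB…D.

A→B: (-2)(-2) − (3)(-7) = 25
B→C: (3)(9) − (6)(-2) = 39
C→D: (6)(-6) − (-5)(9) = 9
D→A: (-5)(-7) − (-2)(-6) = 23
Σ = 96
Area = |Σ|/2 = 48.

48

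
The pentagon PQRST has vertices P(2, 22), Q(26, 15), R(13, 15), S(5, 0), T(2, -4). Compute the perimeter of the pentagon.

|PQ| = √((24)² + (-7)²) = √625 = 25
|QR| = √((-13)² + (0)²) = √169 = 13
|RS| = √((-8)² + (-15)²) = √289 = 17
|ST| = √((-3)² + (-4)²) = √25 = 5
|TP| = √((0)² + (26)²) = √676 = 26
Perimeter = 25 + 13 + 17 + 5 + 26 = 86.

86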